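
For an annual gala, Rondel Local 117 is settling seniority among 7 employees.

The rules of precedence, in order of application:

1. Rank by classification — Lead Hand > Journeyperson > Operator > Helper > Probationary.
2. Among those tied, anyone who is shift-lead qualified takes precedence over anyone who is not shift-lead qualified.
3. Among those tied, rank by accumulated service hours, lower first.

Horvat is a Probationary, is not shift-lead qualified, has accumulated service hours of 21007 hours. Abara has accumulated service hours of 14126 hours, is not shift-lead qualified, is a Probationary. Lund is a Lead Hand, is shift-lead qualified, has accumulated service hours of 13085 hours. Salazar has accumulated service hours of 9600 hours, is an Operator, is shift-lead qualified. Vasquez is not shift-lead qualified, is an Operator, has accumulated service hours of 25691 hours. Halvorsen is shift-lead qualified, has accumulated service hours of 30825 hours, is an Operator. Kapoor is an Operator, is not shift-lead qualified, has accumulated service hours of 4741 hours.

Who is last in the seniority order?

Horvat

By classification: Lund (Lead Hand); then Salazar, Halvorsen, Kapoor and Vasquez (Operator); then Abara and Horvat (Probationary).
Among Salazar, Halvorsen, Kapoor and Vasquez, shift-lead qualified before not shift-lead qualified: Salazar and Halvorsen (shift-lead qualified) before Kapoor and Vasquez (not shift-lead qualified).
Among Salazar and Halvorsen, by accumulated service hours (lower first): Salazar (9600 hours) before Halvorsen (30825 hours).
Among Kapoor and Vasquez, by accumulated service hours (lower first): Kapoor (4741 hours) before Vasquez (25691 hours).
Abara and Horvat are each not shift-lead qualified, so the next rule applies.
Among Abara and Horvat, by accumulated service hours (lower first): Abara (14126 hours) before Horvat (21007 hours).
Order: Lund, Salazar, Halvorsen, Kapoor, Vasquez, Abara, Horvat.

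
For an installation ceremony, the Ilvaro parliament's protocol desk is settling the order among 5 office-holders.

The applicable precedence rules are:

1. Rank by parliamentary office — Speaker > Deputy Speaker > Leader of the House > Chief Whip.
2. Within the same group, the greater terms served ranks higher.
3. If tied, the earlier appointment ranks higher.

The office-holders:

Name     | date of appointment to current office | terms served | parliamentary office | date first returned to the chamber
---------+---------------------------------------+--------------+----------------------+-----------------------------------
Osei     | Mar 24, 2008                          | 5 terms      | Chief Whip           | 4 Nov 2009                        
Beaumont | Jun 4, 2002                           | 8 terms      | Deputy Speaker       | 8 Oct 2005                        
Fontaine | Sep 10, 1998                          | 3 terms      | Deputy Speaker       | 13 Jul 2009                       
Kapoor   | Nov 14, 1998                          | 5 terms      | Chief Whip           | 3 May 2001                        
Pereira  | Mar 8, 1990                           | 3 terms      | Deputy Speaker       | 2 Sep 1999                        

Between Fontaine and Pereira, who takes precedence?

Pereira

By parliamentary office: Beaumont, Pereira and Fontaine (Deputy Speaker); then Kapoor and Osei (Chief Whip).
Among Beaumont, Pereira and Fontaine, by terms served (higher first): Beaumont (8 terms) before Pereira and Fontaine (3 terms).
Among Pereira and Fontaine, by date of appointment to current office (earlier first): Pereira (Mar 8, 1990) before Fontaine (Sep 10, 1998).
Kapoor and Osei both have terms served 5 terms, so the next rule applies.
Among Kapoor and Osei, by date of appointment to current office (earlier first): Kapoor (Nov 14, 1998) before Osei (Mar 24, 2008).
So Pereira takes precedence.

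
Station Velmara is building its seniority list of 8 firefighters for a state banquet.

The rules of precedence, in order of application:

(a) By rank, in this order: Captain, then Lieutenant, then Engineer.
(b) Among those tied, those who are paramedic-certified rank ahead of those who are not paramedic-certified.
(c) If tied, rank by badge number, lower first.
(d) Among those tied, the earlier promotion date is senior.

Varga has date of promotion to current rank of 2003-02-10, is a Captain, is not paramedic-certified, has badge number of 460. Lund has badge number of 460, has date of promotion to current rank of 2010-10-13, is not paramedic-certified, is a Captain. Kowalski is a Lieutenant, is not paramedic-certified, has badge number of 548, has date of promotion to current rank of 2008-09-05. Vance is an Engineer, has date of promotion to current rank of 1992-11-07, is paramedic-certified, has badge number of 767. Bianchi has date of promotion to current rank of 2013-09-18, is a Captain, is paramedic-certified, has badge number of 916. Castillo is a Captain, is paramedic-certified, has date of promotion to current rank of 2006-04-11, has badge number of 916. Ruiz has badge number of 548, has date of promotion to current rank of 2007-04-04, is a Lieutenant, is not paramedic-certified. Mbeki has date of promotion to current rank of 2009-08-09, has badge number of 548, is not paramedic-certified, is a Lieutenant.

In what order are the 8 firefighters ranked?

By rank: Castillo, Bianchi, Varga and Lund (Captain); then Ruiz, Kowalski and Mbeki (Lieutenant); then Vance (Engineer).
Among Castillo, Bianchi, Varga and Lund, paramedic-certified before not paramedic-certified: Castillo and Bianchi (paramedic-certified) before Varga and Lund (not paramedic-certified).
Castillo and Bianchi both have badge number 916, so the next rule applies.
Among Castillo and Bianchi, by date of promotion to current rank (earlier first): Castillo (2006-04-11) before Bianchi (2013-09-18).
Varga and Lund both have badge number 460, so the next rule applies.
Among Varga and Lund, by date of promotion to current rank (earlier first): Varga (2003-02-10) before Lund (2010-10-13).
Ruiz, Kowalski and Mbeki are each not paramedic-certified, so the next rule applies.
Ruiz, Kowalski and Mbeki all have badge number 548, so the next rule applies.
Among Ruiz, Kowalski and Mbeki, by date of promotion to current rank (earlier first): Ruiz (2007-04-04) before Kowalski (2008-09-05) before Mbeki (2009-08-09).
Full order: Castillo, Bianchi, Varga, Lund, Ruiz, Kowalski, Mbeki, Vance.

Castillo, Bianchi, Varga, Lund, Ruiz, Kowalski, Mbeki, Vance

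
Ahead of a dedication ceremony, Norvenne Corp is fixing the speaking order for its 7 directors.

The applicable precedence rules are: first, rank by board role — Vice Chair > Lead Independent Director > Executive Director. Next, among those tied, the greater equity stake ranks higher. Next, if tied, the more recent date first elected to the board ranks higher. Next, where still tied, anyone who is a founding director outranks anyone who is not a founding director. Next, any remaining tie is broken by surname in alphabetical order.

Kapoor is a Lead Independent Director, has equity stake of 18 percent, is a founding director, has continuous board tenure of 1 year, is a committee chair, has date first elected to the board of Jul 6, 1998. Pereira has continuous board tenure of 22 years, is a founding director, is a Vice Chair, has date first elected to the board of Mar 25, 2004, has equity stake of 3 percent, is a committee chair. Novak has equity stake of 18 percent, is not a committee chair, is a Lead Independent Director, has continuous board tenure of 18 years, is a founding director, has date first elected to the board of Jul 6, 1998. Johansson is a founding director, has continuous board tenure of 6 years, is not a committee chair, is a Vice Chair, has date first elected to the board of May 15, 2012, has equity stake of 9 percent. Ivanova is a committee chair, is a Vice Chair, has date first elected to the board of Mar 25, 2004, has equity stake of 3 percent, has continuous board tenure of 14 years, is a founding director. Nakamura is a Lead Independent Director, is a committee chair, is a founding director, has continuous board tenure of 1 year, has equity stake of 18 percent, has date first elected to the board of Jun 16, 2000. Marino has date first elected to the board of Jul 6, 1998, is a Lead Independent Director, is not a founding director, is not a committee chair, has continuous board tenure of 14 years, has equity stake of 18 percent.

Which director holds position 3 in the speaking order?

Pereira

By board role: Johansson, Ivanova and Pereira (Vice Chair); then Nakamura, Kapoor, Novak and Marino (Lead Independent Director).
Among Johansson, Ivanova and Pereira, by equity stake (higher first): Johansson (9 percent) before Ivanova and Pereira (3 percent).
Ivanova and Pereira both have date first elected to the board Mar 25, 2004, so the next rule applies.
Ivanova and Pereira are each a founding director, so the next rule applies.
Among Ivanova and Pereira, alphabetically by surname: Ivanova before Pereira.
Nakamura, Kapoor, Novak and Marino all have equity stake 18 percent, so the next rule applies.
Among Nakamura, Kapoor, Novak and Marino, by date first elected to the board (later first): Nakamura (Jun 16, 2000) before Kapoor, Novak and Marino (Jul 6, 1998).
Among Kapoor, Novak and Marino, a founding director before not a founding director: Kapoor and Novak (a founding director) before Marino (not a founding director).
Among Kapoor and Novak, alphabetically by surname: Kapoor before Novak.
Order: Johansson, Ivanova, Pereira, Nakamura, Kapoor, Novak, Marino.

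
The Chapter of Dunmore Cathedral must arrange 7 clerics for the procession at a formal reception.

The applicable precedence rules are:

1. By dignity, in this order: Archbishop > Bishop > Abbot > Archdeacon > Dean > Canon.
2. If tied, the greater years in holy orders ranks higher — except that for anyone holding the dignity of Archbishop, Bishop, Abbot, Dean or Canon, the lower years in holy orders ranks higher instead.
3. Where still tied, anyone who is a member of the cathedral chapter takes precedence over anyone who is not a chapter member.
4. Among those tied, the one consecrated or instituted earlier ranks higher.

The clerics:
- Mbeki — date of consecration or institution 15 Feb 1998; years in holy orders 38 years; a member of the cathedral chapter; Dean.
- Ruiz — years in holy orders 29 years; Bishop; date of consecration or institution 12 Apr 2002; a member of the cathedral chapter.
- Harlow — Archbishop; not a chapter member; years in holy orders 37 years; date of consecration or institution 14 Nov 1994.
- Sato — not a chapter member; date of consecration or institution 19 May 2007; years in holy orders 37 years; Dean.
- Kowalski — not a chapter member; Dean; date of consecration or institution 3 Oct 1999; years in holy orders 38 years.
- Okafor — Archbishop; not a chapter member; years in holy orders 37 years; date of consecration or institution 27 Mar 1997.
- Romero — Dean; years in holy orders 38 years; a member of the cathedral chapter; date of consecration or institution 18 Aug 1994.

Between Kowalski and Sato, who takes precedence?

Sato

By dignity: Harlow and Okafor (Archbishop); then Ruiz (Bishop); then Sato, Romero, Mbeki and Kowalski (Dean).
Harlow and Okafor both have years in holy orders 37 years, so the next rule applies.
Harlow and Okafor are each not a chapter member, so the next rule applies.
Among Harlow and Okafor, by date of consecration or institution (earlier first): Harlow (14 Nov 1994) before Okafor (27 Mar 1997).
Among Sato, Romero, Mbeki and Kowalski, by years in holy orders (lower first) (reversed rule for this group): Sato (37 years) before Romero, Mbeki and Kowalski (38 years).
Among Romero, Mbeki and Kowalski, a member of the cathedral chapter before not a chapter member: Romero and Mbeki (a member of the cathedral chapter) before Kowalski (not a chapter member).
Among Romero and Mbeki, by date of consecration or institution (earlier first): Romero (18 Aug 1994) before Mbeki (15 Feb 1998).
So Sato takes precedence.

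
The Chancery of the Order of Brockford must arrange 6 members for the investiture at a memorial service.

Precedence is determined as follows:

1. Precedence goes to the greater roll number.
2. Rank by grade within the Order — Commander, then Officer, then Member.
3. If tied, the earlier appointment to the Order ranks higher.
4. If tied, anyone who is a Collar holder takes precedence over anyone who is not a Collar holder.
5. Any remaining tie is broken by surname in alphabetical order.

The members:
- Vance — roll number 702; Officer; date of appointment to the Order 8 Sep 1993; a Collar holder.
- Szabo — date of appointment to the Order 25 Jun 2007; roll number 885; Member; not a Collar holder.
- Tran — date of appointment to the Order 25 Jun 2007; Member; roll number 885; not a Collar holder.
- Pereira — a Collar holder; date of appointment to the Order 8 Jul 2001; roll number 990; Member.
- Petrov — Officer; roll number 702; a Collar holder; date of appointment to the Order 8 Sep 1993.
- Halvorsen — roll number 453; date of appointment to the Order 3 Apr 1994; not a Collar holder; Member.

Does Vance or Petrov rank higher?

By roll number (higher first): Pereira (990); then Szabo and Tran (both 885); then Petrov and Vance (both 702); then Halvorsen (453).
Szabo and Tran are each Member, so the next rule applies.
Szabo and Tran both have date of appointment to the Order 25 Jun 2007, so the next rule applies.
Szabo and Tran are each not a Collar holder, so the next rule applies.
Among Szabo and Tran, alphabetically by surname: Szabo before Tran.
Petrov and Vance are each Officer, so the next rule applies.
Petrov and Vance both have date of appointment to the Order 8 Sep 1993, so the next rule applies.
Petrov and Vance are each a Collar holder, so the next rule applies.
Among Petrov and Vance, alphabetically by surname: Petrov before Vance.
So Petrov takes precedence.

Petrov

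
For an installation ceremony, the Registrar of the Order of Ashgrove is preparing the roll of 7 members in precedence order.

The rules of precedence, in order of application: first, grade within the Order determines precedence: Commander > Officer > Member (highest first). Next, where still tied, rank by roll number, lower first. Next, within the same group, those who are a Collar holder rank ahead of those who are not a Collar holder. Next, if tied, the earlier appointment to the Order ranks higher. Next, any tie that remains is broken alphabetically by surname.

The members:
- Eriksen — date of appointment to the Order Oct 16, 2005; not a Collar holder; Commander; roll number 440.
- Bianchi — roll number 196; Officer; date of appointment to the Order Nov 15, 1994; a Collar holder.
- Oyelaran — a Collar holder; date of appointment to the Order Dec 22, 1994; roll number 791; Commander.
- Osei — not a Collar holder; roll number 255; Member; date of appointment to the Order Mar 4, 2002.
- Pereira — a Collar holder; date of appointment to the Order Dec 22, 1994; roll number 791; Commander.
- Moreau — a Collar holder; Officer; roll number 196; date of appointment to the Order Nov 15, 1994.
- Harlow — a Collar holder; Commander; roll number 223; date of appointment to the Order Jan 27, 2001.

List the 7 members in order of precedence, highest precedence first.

Harlow, Eriksen, Oyelaran, Pereira, Bianchi, Moreau, Osei

By grade within the Order: Harlow, Eriksen, Oyelaran and Pereira (Commander); then Bianchi and Moreau (Officer); then Osei (Member).
Among Harlow, Eriksen, Oyelaran and Pereira, by roll number (lower first): Harlow (223) before Eriksen (440) before Oyelaran and Pereira (791).
Oyelaran and Pereira are each a Collar holder, so the next rule applies.
Oyelaran and Pereira both have date of appointment to the Order Dec 22, 1994, so the next rule applies.
Among Oyelaran and Pereira, alphabetically by surname: Oyelaran before Pereira.
Bianchi and Moreau both have roll number 196, so the next rule applies.
Bianchi and Moreau are each a Collar holder, so the next rule applies.
Bianchi and Moreau both have date of appointment to the Order Nov 15, 1994, so the next rule applies.
Among Bianchi and Moreau, alphabetically by surname: Bianchi before Moreau.
Full order: Harlow, Eriksen, Oyelaran, Pereira, Bianchi, Moreau, Osei.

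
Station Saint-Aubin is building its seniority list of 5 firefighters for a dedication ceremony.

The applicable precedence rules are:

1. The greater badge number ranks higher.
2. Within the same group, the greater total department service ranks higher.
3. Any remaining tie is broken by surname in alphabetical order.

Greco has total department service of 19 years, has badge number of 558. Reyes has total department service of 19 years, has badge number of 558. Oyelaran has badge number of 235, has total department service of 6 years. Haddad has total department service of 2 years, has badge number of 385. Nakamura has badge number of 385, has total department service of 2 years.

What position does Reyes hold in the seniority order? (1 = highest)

2

By badge number (higher first): Greco and Reyes (both 558); then Haddad and Nakamura (both 385); then Oyelaran (235).
Greco and Reyes both have total department service 19 years, so the next rule applies.
Among Greco and Reyes, alphabetically by surname: Greco before Reyes.
Haddad and Nakamura both have total department service 2 years, so the next rule applies.
Among Haddad and Nakamura, alphabetically by surname: Haddad before Nakamura.
Order: Greco, Reyes, Haddad, Nakamura, Oyelaran. So position 2.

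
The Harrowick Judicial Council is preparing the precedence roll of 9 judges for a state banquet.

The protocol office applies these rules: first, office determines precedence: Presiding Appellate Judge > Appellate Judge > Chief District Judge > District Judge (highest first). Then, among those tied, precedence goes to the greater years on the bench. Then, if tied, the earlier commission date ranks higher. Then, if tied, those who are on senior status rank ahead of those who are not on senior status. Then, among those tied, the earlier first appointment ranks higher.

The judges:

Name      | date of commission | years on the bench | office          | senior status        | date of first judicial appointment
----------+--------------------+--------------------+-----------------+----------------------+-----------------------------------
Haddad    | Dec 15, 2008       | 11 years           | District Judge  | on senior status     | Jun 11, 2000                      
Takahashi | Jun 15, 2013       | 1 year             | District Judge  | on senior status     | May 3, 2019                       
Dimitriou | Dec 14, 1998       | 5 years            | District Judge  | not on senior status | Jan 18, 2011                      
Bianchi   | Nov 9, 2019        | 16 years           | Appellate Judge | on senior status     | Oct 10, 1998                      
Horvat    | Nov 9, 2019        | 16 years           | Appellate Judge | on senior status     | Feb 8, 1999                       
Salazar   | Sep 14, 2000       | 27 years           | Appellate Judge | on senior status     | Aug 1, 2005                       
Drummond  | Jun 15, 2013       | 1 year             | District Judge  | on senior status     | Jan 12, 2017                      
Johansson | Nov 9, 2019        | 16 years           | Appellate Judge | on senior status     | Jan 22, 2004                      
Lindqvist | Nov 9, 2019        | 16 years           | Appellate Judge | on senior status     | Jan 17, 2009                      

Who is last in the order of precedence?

By office: Salazar, Bianchi, Horvat, Johansson and Lindqvist (Appellate Judge); then Haddad, Dimitriou, Drummond and Takahashi (District Judge).
Among Salazar, Bianchi, Horvat, Johansson and Lindqvist, by years on the bench (higher first): Salazar (27 years) before Bianchi, Horvat, Johansson and Lindqvist (16 years).
Bianchi, Horvat, Johansson and Lindqvist all have date of commission Nov 9, 2019, so the next rule applies.
Bianchi, Horvat, Johansson and Lindqvist are each on senior status, so the next rule applies.
Among Bianchi, Horvat, Johansson and Lindqvist, by date of first judicial appointment (earlier first): Bianchi (Oct 10, 1998) before Horvat (Feb 8, 1999) before Johansson (Jan 22, 2004) before Lindqvist (Jan 17, 2009).
Among Haddad, Dimitriou, Drummond and Takahashi, by years on the bench (higher first): Haddad (11 years) before Dimitriou (5 years) before Drummond and Takahashi (1 year).
Drummond and Takahashi both have date of commission Jun 15, 2013, so the next rule applies.
Drummond and Takahashi are each on senior status, so the next rule applies.
Among Drummond and Takahashi, by date of first judicial appointment (earlier first): Drummond (Jan 12, 2017) before Takahashi (May 3, 2019).
Order: Salazar, Bianchi, Horvat, Johansson, Lindqvist, Haddad, Dimitriou, Drummond, Takahashi.

Takahashi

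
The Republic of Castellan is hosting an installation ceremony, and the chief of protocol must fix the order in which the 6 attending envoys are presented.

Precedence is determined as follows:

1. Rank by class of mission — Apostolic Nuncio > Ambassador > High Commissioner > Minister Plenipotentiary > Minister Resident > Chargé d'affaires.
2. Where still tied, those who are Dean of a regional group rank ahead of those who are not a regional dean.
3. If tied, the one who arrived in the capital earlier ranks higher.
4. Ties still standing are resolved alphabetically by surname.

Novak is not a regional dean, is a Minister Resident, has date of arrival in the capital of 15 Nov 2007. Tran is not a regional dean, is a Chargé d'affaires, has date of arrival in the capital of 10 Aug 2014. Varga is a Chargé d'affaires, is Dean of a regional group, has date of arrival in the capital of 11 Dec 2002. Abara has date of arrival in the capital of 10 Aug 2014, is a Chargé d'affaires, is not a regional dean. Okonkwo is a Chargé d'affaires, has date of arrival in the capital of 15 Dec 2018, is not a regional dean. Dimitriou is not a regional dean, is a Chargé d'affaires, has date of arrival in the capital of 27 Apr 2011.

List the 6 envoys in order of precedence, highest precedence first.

By class of mission: Novak (Minister Resident); then Varga, Dimitriou, Abara, Tran and Okonkwo (Chargé d'affaires).
Among Varga, Dimitriou, Abara, Tran and Okonkwo, Dean of a regional group before not a regional dean: Varga (Dean of a regional group) before Dimitriou, Abara, Tran and Okonkwo (not a regional dean).
Among Dimitriou, Abara, Tran and Okonkwo, by date of arrival in the capital (earlier first): Dimitriou (27 Apr 2011) before Abara and Tran (10 Aug 2014) before Okonkwo (15 Dec 2018).
Among Abara and Tran, alphabetically by surname: Abara before Tran.
Full order: Novak, Varga, Dimitriou, Abara, Tran, Okonkwo.

Novak, Varga, Dimitriou, Abara, Tran, Okonkwo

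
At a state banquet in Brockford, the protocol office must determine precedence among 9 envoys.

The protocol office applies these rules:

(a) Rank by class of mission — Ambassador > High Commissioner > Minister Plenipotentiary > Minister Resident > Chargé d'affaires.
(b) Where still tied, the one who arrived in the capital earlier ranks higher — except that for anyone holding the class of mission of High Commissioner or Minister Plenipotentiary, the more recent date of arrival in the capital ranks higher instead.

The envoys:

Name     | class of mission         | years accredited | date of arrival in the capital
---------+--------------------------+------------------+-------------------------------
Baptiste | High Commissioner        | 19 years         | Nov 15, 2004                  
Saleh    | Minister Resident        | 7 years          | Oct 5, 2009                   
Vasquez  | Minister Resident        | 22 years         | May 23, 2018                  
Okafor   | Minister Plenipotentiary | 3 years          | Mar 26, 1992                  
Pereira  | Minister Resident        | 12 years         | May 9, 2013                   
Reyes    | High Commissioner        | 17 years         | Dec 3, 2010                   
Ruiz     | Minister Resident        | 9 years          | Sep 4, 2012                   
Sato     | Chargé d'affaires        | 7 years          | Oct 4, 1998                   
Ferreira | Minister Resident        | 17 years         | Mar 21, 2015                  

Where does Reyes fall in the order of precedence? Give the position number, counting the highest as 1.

By class of mission: Reyes and Baptiste (High Commissioner); then Okafor (Minister Plenipotentiary); then Saleh, Ruiz, Pereira, Ferreira and Vasquez (Minister Resident); then Sato (Chargé d'affaires).
Among Reyes and Baptiste, by date of arrival in the capital (later first) (reversed rule for this group): Reyes (Dec 3, 2010) before Baptiste (Nov 15, 2004).
Among Saleh, Ruiz, Pereira, Ferreira and Vasquez, by date of arrival in the capital (earlier first): Saleh (Oct 5, 2009) before Ruiz (Sep 4, 2012) before Pereira (May 9, 2013) before Ferreira (Mar 21, 2015) before Vasquez (May 23, 2018).
Order: Reyes, Baptiste, Okafor, Saleh, Ruiz, Pereira, Ferreira, Vasquez, Sato. So position 1.

1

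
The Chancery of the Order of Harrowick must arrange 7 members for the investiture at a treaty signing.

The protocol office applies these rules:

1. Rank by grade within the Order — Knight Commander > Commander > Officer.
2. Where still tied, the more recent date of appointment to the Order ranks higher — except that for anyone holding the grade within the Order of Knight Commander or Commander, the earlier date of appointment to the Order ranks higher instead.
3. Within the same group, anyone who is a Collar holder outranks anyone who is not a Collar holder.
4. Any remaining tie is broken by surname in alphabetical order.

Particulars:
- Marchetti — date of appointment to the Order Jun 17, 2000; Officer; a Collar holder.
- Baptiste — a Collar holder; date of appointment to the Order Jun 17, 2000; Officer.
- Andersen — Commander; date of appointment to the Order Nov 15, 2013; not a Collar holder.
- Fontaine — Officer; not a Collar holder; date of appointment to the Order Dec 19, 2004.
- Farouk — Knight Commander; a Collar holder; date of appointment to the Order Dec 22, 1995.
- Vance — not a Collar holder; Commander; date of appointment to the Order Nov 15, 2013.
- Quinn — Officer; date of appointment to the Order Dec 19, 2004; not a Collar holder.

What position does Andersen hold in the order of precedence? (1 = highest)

2

By grade within the Order: Farouk (Knight Commander); then Andersen and Vance (Commander); then Fontaine, Quinn, Baptiste and Marchetti (Officer).
Andersen and Vance both have date of appointment to the Order Nov 15, 2013, so the next rule applies.
Andersen and Vance are each not a Collar holder, so the next rule applies.
Among Andersen and Vance, alphabetically by surname: Andersen before Vance.
Among Fontaine, Quinn, Baptiste and Marchetti, by date of appointment to the Order (later first): Fontaine and Quinn (Dec 19, 2004) before Baptiste and Marchetti (Jun 17, 2000).
Fontaine and Quinn are each not a Collar holder, so the next rule applies.
Among Fontaine and Quinn, alphabetically by surname: Fontaine before Quinn.
Baptiste and Marchetti are each a Collar holder, so the next rule applies.
Among Baptiste and Marchetti, alphabetically by surname: Baptiste before Marchetti.
Order: Farouk, Andersen, Vance, Fontaine, Quinn, Baptiste, Marchetti. So position 2.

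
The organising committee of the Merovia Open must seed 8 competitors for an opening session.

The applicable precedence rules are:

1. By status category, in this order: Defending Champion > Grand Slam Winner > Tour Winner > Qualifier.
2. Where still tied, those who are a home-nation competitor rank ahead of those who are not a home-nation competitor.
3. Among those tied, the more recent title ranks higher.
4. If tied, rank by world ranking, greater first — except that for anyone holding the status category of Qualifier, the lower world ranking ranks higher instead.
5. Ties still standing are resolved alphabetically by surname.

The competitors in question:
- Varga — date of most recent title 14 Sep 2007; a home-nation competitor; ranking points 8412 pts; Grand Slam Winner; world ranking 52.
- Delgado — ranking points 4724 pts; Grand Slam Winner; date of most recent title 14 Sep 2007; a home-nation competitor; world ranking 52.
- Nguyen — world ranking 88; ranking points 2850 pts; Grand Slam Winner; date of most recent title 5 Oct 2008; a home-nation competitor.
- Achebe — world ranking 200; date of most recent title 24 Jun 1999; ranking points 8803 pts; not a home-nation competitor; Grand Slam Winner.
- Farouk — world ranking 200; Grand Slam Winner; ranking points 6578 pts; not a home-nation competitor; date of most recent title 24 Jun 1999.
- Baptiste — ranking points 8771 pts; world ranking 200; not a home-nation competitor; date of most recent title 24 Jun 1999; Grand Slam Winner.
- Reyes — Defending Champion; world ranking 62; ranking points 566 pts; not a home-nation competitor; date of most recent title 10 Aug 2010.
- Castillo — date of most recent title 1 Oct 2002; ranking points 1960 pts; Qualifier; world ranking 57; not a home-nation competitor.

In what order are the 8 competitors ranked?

Reyes, Nguyen, Delgado, Varga, Achebe, Baptiste, Farouk, Castillo

By status category: Reyes (Defending Champion); then Nguyen, Delgado, Varga, Achebe, Baptiste and Farouk (Grand Slam Winner); then Castillo (Qualifier).
Among Nguyen, Delgado, Varga, Achebe, Baptiste and Farouk, a home-nation competitor before not a home-nation competitor: Nguyen, Delgado and Varga (a home-nation competitor) before Achebe, Baptiste and Farouk (not a home-nation competitor).
Among Nguyen, Delgado and Varga, by date of most recent title (later first): Nguyen (5 Oct 2008) before Delgado and Varga (14 Sep 2007).
Delgado and Varga both have world ranking 52, so the next rule applies.
Among Delgado and Varga, alphabetically by surname: Delgado before Varga.
Achebe, Baptiste and Farouk all have date of most recent title 24 Jun 1999, so the next rule applies.
Achebe, Baptiste and Farouk all have world ranking 200, so the next rule applies.
Among Achebe, Baptiste and Farouk, alphabetically by surname: Achebe before Baptiste before Farouk.
Full order: Reyes, Nguyen, Delgado, Varga, Achebe, Baptiste, Farouk, Castillo.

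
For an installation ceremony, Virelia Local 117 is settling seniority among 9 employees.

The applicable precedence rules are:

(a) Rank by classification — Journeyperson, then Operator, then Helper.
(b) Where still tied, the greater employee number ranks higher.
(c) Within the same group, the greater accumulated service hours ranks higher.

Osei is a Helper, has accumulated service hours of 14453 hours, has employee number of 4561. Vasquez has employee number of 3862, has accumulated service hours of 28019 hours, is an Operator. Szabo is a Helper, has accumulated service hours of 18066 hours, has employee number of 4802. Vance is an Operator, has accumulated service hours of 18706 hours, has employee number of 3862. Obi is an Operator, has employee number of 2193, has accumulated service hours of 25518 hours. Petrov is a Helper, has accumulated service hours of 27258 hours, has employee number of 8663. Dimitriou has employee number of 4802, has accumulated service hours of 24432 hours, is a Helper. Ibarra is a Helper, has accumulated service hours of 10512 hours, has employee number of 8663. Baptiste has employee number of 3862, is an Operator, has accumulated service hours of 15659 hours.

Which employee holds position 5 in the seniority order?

Petrov

By classification: Vasquez, Vance, Baptiste and Obi (Operator); then Petrov, Ibarra, Dimitriou, Szabo and Osei (Helper).
Among Vasquez, Vance, Baptiste and Obi, by employee number (higher first): Vasquez, Vance and Baptiste (3862) before Obi (2193).
Among Vasquez, Vance and Baptiste, by accumulated service hours (higher first): Vasquez (28019 hours) before Vance (18706 hours) before Baptiste (15659 hours).
Among Petrov, Ibarra, Dimitriou, Szabo and Osei, by employee number (higher first): Petrov and Ibarra (8663) before Dimitriou and Szabo (4802) before Osei (4561).
Among Petrov and Ibarra, by accumulated service hours (higher first): Petrov (27258 hours) before Ibarra (10512 hours).
Among Dimitriou and Szabo, by accumulated service hours (higher first): Dimitriou (24432 hours) before Szabo (18066 hours).
Order: Vasquez, Vance, Baptiste, Obi, Petrov, Ibarra, Dimitriou, Szabo, Osei.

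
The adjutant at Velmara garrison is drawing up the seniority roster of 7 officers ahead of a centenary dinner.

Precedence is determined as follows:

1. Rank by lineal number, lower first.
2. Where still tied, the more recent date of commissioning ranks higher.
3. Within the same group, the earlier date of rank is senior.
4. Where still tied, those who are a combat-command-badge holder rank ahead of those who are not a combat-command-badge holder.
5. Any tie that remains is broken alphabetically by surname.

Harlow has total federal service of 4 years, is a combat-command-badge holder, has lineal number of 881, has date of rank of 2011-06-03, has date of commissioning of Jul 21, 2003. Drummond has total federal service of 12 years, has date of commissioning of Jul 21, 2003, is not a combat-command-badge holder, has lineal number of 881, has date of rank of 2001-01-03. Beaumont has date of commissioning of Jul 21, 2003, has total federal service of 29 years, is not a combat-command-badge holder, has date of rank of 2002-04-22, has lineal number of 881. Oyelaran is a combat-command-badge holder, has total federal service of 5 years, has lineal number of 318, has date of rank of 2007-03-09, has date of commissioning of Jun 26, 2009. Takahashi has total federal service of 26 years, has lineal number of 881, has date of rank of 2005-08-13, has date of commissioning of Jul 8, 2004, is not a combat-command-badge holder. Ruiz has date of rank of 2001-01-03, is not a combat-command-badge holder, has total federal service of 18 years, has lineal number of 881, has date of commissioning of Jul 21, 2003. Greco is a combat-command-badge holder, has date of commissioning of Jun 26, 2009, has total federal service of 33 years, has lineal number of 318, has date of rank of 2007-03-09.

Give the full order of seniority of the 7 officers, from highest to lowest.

By lineal number (lower first): Greco and Oyelaran (both 318); then Takahashi, Drummond, Ruiz, Beaumont and Harlow (each 881).
Greco and Oyelaran both have date of commissioning Jun 26, 2009, so the next rule applies.
Greco and Oyelaran both have date of rank 2007-03-09, so the next rule applies.
Greco and Oyelaran are each a combat-command-badge holder, so the next rule applies.
Among Greco and Oyelaran, alphabetically by surname: Greco before Oyelaran.
Among Takahashi, Drummond, Ruiz, Beaumont and Harlow, by date of commissioning (later first): Takahashi (Jul 8, 2004) before Drummond, Ruiz, Beaumont and Harlow (Jul 21, 2003).
Among Drummond, Ruiz, Beaumont and Harlow, by date of rank (earlier first): Drummond and Ruiz (2001-01-03) before Beaumont (2002-04-22) before Harlow (2011-06-03).
Drummond and Ruiz are each not a combat-command-badge holder, so the next rule applies.
Among Drummond and Ruiz, alphabetically by surname: Drummond before Ruiz.
Full order: Greco, Oyelaran, Takahashi, Drummond, Ruiz, Beaumont, Harlow.

Greco, Oyelaran, Takahashi, Drummond, Ruiz, Beaumont, Harlow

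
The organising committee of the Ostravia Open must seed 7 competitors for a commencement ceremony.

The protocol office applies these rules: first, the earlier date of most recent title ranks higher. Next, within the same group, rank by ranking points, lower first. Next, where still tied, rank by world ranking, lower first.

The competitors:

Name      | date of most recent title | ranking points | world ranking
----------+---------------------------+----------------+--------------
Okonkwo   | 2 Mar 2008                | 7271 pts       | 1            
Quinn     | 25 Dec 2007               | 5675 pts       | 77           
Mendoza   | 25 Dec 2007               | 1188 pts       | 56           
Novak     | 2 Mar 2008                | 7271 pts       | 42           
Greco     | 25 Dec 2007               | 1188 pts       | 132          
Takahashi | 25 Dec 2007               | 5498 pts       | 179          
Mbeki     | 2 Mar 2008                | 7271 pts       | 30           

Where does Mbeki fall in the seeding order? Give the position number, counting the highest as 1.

By date of most recent title (earlier first): Mendoza, Greco, Takahashi and Quinn (each 25 Dec 2007); then Okonkwo, Mbeki and Novak (each 2 Mar 2008).
Among Mendoza, Greco, Takahashi and Quinn, by ranking points (lower first): Mendoza and Greco (1188 pts) before Takahashi (5498 pts) before Quinn (5675 pts).
Among Mendoza and Greco, by world ranking (lower first): Mendoza (56) before Greco (132).
Okonkwo, Mbeki and Novak all have ranking points 7271 pts, so the next rule applies.
Among Okonkwo, Mbeki and Novak, by world ranking (lower first): Okonkwo (1) before Mbeki (30) before Novak (42).
Order: Mendoza, Greco, Takahashi, Quinn, Okonkwo, Mbeki, Novak. So position 6.

6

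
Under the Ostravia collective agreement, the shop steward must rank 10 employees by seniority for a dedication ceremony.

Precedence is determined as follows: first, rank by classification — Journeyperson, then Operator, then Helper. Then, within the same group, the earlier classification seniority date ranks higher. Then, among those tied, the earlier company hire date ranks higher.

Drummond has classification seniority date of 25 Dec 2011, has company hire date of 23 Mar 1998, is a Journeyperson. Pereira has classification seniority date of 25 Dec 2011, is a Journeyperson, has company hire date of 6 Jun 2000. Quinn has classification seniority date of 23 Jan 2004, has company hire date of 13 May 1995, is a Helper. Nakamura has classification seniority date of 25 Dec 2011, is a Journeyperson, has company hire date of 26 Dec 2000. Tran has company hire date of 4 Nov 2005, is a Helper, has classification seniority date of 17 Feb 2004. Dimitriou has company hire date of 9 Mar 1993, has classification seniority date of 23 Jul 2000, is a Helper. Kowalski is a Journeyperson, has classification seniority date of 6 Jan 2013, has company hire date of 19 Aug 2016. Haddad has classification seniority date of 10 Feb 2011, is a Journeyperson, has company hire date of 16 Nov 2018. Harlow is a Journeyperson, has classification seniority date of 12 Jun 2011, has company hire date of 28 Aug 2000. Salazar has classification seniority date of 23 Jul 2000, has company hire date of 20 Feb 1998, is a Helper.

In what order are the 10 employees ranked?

By classification: Haddad, Harlow, Drummond, Pereira, Nakamura and Kowalski (Journeyperson); then Dimitriou, Salazar, Quinn and Tran (Helper).
Among Haddad, Harlow, Drummond, Pereira, Nakamura and Kowalski, by classification seniority date (earlier first): Haddad (10 Feb 2011) before Harlow (12 Jun 2011) before Drummond, Pereira and Nakamura (25 Dec 2011) before Kowalski (6 Jan 2013).
Among Drummond, Pereira and Nakamura, by company hire date (earlier first): Drummond (23 Mar 1998) before Pereira (6 Jun 2000) before Nakamura (26 Dec 2000).
Among Dimitriou, Salazar, Quinn and Tran, by classification seniority date (earlier first): Dimitriou and Salazar (23 Jul 2000) before Quinn (23 Jan 2004) before Tran (17 Feb 2004).
Among Dimitriou and Salazar, by company hire date (earlier first): Dimitriou (9 Mar 1993) before Salazar (20 Feb 1998).
Full order: Haddad, Harlow, Drummond, Pereira, Nakamura, Kowalski, Dimitriou, Salazar, Quinn, Tran.

Haddad, Harlow, Drummond, Pereira, Nakamura, Kowalski, Dimitriou, Salazar, Quinn, Tran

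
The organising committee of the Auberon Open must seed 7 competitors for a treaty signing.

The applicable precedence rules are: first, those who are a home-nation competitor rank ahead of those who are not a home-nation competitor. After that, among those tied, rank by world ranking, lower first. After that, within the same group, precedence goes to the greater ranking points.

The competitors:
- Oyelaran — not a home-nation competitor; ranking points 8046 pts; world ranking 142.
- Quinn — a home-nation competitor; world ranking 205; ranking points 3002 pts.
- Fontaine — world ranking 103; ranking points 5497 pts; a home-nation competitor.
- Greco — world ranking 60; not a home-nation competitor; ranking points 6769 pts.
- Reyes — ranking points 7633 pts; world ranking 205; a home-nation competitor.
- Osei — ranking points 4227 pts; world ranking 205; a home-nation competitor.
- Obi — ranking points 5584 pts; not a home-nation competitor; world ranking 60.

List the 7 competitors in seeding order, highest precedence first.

Fontaine, Reyes, Osei, Quinn, Greco, Obi, Oyelaran

By the first rule: Fontaine, Reyes, Osei and Quinn (each a home-nation competitor); then Greco, Obi and Oyelaran (each not a home-nation competitor).
Among Fontaine, Reyes, Osei and Quinn, by world ranking (lower first): Fontaine (103) before Reyes, Osei and Quinn (205).
Among Reyes, Osei and Quinn, by ranking points (higher first): Reyes (7633 pts) before Osei (4227 pts) before Quinn (3002 pts).
Among Greco, Obi and Oyelaran, by world ranking (lower first): Greco and Obi (60) before Oyelaran (142).
Among Greco and Obi, by ranking points (higher first): Greco (6769 pts) before Obi (5584 pts).
Full order: Fontaine, Reyes, Osei, Quinn, Greco, Obi, Oyelaran.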